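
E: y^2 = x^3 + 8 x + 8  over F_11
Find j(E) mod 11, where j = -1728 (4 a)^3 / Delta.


Delta = -16(4 a^3 + 27 b^2) mod 11 = 7
-1728 * (4 a)^3 = -1728 * (4*8)^3 mod 11 = 1
j = 1 * 7^(-1) mod 11 = 8

j = 8 (mod 11)


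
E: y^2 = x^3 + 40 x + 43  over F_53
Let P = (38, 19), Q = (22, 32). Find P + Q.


P != Q, so use the chord formula.
s = (y2 - y1) / (x2 - x1) = (13) / (37) mod 53 = 29
x3 = s^2 - x1 - x2 mod 53 = 29^2 - 38 - 22 = 39
y3 = s (x1 - x3) - y1 mod 53 = 29 * (38 - 39) - 19 = 5

P + Q = (39, 5)


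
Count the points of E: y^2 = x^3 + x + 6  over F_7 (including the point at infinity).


For each x in F_7, count y with y^2 = x^3 + 1 x + 6 mod 7:
  x = 1: RHS = 1, y in [1, 6]  -> 2 point(s)
  x = 2: RHS = 2, y in [3, 4]  -> 2 point(s)
  x = 3: RHS = 1, y in [1, 6]  -> 2 point(s)
  x = 4: RHS = 4, y in [2, 5]  -> 2 point(s)
  x = 6: RHS = 4, y in [2, 5]  -> 2 point(s)
Affine points: 10. Add the point at infinity: total = 11.

#E(F_7) = 11


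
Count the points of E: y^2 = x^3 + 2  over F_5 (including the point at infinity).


For each x in F_5, count y with y^2 = x^3 + 0 x + 2 mod 5:
  x = 2: RHS = 0, y in [0]  -> 1 point(s)
  x = 3: RHS = 4, y in [2, 3]  -> 2 point(s)
  x = 4: RHS = 1, y in [1, 4]  -> 2 point(s)
Affine points: 5. Add the point at infinity: total = 6.

#E(F_5) = 6


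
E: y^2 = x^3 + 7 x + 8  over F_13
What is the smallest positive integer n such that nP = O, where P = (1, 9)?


Compute successive multiples of P until we hit O:
  1P = (1, 9)
  2P = (2, 2)
  3P = (7, 7)
  4P = (8, 2)
  5P = (5, 8)
  6P = (3, 11)
  7P = (10, 8)
  8P = (11, 8)
  ... (continuing to 20P)
  20P = O

ord(P) = 20


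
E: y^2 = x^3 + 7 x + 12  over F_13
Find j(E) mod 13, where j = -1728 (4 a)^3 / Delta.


Delta = -16(4 a^3 + 27 b^2) mod 13 = 2
-1728 * (4 a)^3 = -1728 * (4*7)^3 mod 13 = 8
j = 8 * 2^(-1) mod 13 = 4

j = 4 (mod 13)


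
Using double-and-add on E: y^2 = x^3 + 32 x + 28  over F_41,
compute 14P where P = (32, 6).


k = 14 = 1110_2 (binary, LSB first: 0111)
Double-and-add from P = (32, 6):
  bit 0 = 0: acc unchanged = O
  bit 1 = 1: acc = O + (19, 22) = (19, 22)
  bit 2 = 1: acc = (19, 22) + (1, 26) = (17, 14)
  bit 3 = 1: acc = (17, 14) + (21, 11) = (1, 15)

14P = (1, 15)


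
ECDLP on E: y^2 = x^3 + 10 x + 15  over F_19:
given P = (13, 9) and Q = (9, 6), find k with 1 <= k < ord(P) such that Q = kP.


Enumerate multiples of P until we hit Q = (9, 6):
  1P = (13, 9)
  2P = (9, 13)
  3P = (17, 14)
  4P = (6, 14)
  5P = (4, 9)
  6P = (2, 10)
  7P = (15, 5)
  8P = (14, 12)
  9P = (1, 8)
  10P = (12, 18)
  11P = (18, 17)
  12P = (5, 0)
  13P = (18, 2)
  14P = (12, 1)
  15P = (1, 11)
  16P = (14, 7)
  17P = (15, 14)
  18P = (2, 9)
  19P = (4, 10)
  20P = (6, 5)
  21P = (17, 5)
  22P = (9, 6)
Match found at i = 22.

k = 22


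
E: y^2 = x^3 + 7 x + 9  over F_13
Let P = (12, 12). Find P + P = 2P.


Doubling: s = (3 x1^2 + a) / (2 y1)
s = (3*12^2 + 7) / (2*12) mod 13 = 8
x3 = s^2 - 2 x1 mod 13 = 8^2 - 2*12 = 1
y3 = s (x1 - x3) - y1 mod 13 = 8 * (12 - 1) - 12 = 11

2P = (1, 11)


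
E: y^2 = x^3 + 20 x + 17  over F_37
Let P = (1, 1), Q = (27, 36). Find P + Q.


P != Q, so use the chord formula.
s = (y2 - y1) / (x2 - x1) = (35) / (26) mod 37 = 17
x3 = s^2 - x1 - x2 mod 37 = 17^2 - 1 - 27 = 2
y3 = s (x1 - x3) - y1 mod 37 = 17 * (1 - 2) - 1 = 19

P + Q = (2, 19)


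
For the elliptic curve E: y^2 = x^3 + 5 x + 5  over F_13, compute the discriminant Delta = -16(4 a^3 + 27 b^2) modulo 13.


4 a^3 + 27 b^2 = 4*5^3 + 27*5^2 = 500 + 675 = 1175
Delta = -16 * (1175) = -18800
Delta mod 13 = 11

Delta = 11 (mod 13)


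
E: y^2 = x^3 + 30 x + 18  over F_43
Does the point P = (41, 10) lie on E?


Check whether y^2 = x^3 + 30 x + 18 (mod 43) for (x, y) = (41, 10).
LHS: y^2 = 10^2 mod 43 = 14
RHS: x^3 + 30 x + 18 = 41^3 + 30*41 + 18 mod 43 = 36
LHS != RHS

No, not on the curve


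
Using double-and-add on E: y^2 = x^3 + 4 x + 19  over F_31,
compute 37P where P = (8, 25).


k = 37 = 100101_2 (binary, LSB first: 101001)
Double-and-add from P = (8, 25):
  bit 0 = 1: acc = O + (8, 25) = (8, 25)
  bit 1 = 0: acc unchanged = (8, 25)
  bit 2 = 1: acc = (8, 25) + (16, 26) = (23, 8)
  bit 3 = 0: acc unchanged = (23, 8)
  bit 4 = 0: acc unchanged = (23, 8)
  bit 5 = 1: acc = (23, 8) + (2, 2) = (20, 15)

37P = (20, 15)


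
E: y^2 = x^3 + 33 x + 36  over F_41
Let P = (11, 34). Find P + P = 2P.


Doubling: s = (3 x1^2 + a) / (2 y1)
s = (3*11^2 + 33) / (2*34) mod 41 = 1
x3 = s^2 - 2 x1 mod 41 = 1^2 - 2*11 = 20
y3 = s (x1 - x3) - y1 mod 41 = 1 * (11 - 20) - 34 = 39

2P = (20, 39)


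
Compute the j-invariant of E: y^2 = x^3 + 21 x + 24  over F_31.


Delta = -16(4 a^3 + 27 b^2) mod 31 = 21
-1728 * (4 a)^3 = -1728 * (4*21)^3 mod 31 = 27
j = 27 * 21^(-1) mod 31 = 19

j = 19 (mod 31)


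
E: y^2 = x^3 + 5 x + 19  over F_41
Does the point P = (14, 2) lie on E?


Check whether y^2 = x^3 + 5 x + 19 (mod 41) for (x, y) = (14, 2).
LHS: y^2 = 2^2 mod 41 = 4
RHS: x^3 + 5 x + 19 = 14^3 + 5*14 + 19 mod 41 = 4
LHS = RHS

Yes, on the curve


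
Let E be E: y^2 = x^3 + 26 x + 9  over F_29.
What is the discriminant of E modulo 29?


4 a^3 + 27 b^2 = 4*26^3 + 27*9^2 = 70304 + 2187 = 72491
Delta = -16 * (72491) = -1159856
Delta mod 29 = 28

Delta = 28 (mod 29)


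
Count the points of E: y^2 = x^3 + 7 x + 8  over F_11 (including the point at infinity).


For each x in F_11, count y with y^2 = x^3 + 7 x + 8 mod 11:
  x = 1: RHS = 5, y in [4, 7]  -> 2 point(s)
  x = 3: RHS = 1, y in [1, 10]  -> 2 point(s)
  x = 4: RHS = 1, y in [1, 10]  -> 2 point(s)
  x = 5: RHS = 3, y in [5, 6]  -> 2 point(s)
  x = 7: RHS = 4, y in [2, 9]  -> 2 point(s)
  x = 8: RHS = 4, y in [2, 9]  -> 2 point(s)
  x = 10: RHS = 0, y in [0]  -> 1 point(s)
Affine points: 13. Add the point at infinity: total = 14.

#E(F_11) = 14


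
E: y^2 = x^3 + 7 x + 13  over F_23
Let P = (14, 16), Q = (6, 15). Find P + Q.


P != Q, so use the chord formula.
s = (y2 - y1) / (x2 - x1) = (22) / (15) mod 23 = 3
x3 = s^2 - x1 - x2 mod 23 = 3^2 - 14 - 6 = 12
y3 = s (x1 - x3) - y1 mod 23 = 3 * (14 - 12) - 16 = 13

P + Q = (12, 13)


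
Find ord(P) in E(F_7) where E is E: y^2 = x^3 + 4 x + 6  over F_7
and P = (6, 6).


Compute successive multiples of P until we hit O:
  1P = (6, 6)
  2P = (2, 1)
  3P = (1, 2)
  4P = (4, 4)
  5P = (5, 2)
  6P = (5, 5)
  7P = (4, 3)
  8P = (1, 5)
  ... (continuing to 11P)
  11P = O

ord(P) = 11


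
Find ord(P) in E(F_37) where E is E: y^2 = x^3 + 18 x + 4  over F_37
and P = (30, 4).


Compute successive multiples of P until we hit O:
  1P = (30, 4)
  2P = (11, 4)
  3P = (33, 33)
  4P = (14, 15)
  5P = (2, 23)
  6P = (9, 28)
  7P = (28, 36)
  8P = (13, 20)
  ... (continuing to 34P)
  34P = O

ord(P) = 34


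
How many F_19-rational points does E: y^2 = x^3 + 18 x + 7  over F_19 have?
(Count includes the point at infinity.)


For each x in F_19, count y with y^2 = x^3 + 18 x + 7 mod 19:
  x = 0: RHS = 7, y in [8, 11]  -> 2 point(s)
  x = 1: RHS = 7, y in [8, 11]  -> 2 point(s)
  x = 7: RHS = 1, y in [1, 18]  -> 2 point(s)
  x = 8: RHS = 17, y in [6, 13]  -> 2 point(s)
  x = 9: RHS = 5, y in [9, 10]  -> 2 point(s)
  x = 10: RHS = 9, y in [3, 16]  -> 2 point(s)
  x = 11: RHS = 16, y in [4, 15]  -> 2 point(s)
  x = 13: RHS = 6, y in [5, 14]  -> 2 point(s)
  x = 14: RHS = 1, y in [1, 18]  -> 2 point(s)
  x = 15: RHS = 4, y in [2, 17]  -> 2 point(s)
  x = 17: RHS = 1, y in [1, 18]  -> 2 point(s)
  x = 18: RHS = 7, y in [8, 11]  -> 2 point(s)
Affine points: 24. Add the point at infinity: total = 25.

#E(F_19) = 25


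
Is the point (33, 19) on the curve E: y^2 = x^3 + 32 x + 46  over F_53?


Check whether y^2 = x^3 + 32 x + 46 (mod 53) for (x, y) = (33, 19).
LHS: y^2 = 19^2 mod 53 = 43
RHS: x^3 + 32 x + 46 = 33^3 + 32*33 + 46 mod 53 = 45
LHS != RHS

No, not on the curve


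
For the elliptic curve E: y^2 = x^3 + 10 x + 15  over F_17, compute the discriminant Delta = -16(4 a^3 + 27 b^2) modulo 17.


4 a^3 + 27 b^2 = 4*10^3 + 27*15^2 = 4000 + 6075 = 10075
Delta = -16 * (10075) = -161200
Delta mod 17 = 11

Delta = 11 (mod 17)


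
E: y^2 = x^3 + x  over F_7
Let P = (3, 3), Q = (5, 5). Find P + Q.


P != Q, so use the chord formula.
s = (y2 - y1) / (x2 - x1) = (2) / (2) mod 7 = 1
x3 = s^2 - x1 - x2 mod 7 = 1^2 - 3 - 5 = 0
y3 = s (x1 - x3) - y1 mod 7 = 1 * (3 - 0) - 3 = 0

P + Q = (0, 0)


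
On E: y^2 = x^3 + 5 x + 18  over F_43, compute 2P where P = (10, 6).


Doubling: s = (3 x1^2 + a) / (2 y1)
s = (3*10^2 + 5) / (2*6) mod 43 = 29
x3 = s^2 - 2 x1 mod 43 = 29^2 - 2*10 = 4
y3 = s (x1 - x3) - y1 mod 43 = 29 * (10 - 4) - 6 = 39

2P = (4, 39)


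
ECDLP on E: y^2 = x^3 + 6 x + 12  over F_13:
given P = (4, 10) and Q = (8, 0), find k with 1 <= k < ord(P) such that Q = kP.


Enumerate multiples of P until we hit Q = (8, 0):
  1P = (4, 10)
  2P = (8, 0)
Match found at i = 2.

k = 2


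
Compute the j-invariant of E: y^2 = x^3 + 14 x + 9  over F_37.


Delta = -16(4 a^3 + 27 b^2) mod 37 = 33
-1728 * (4 a)^3 = -1728 * (4*14)^3 mod 37 = 6
j = 6 * 33^(-1) mod 37 = 17

j = 17 (mod 37)


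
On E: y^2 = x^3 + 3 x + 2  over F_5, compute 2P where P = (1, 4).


k = 2 = 10_2 (binary, LSB first: 01)
Double-and-add from P = (1, 4):
  bit 0 = 0: acc unchanged = O
  bit 1 = 1: acc = O + (2, 4) = (2, 4)

2P = (2, 4)


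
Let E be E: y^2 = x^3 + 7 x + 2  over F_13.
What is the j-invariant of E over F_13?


Delta = -16(4 a^3 + 27 b^2) mod 13 = 6
-1728 * (4 a)^3 = -1728 * (4*7)^3 mod 13 = 8
j = 8 * 6^(-1) mod 13 = 10

j = 10 (mod 13)


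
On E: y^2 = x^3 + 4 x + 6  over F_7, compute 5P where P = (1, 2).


k = 5 = 101_2 (binary, LSB first: 101)
Double-and-add from P = (1, 2):
  bit 0 = 1: acc = O + (1, 2) = (1, 2)
  bit 1 = 0: acc unchanged = (1, 2)
  bit 2 = 1: acc = (1, 2) + (6, 6) = (4, 4)

5P = (4, 4)


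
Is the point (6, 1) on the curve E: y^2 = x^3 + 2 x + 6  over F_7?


Check whether y^2 = x^3 + 2 x + 6 (mod 7) for (x, y) = (6, 1).
LHS: y^2 = 1^2 mod 7 = 1
RHS: x^3 + 2 x + 6 = 6^3 + 2*6 + 6 mod 7 = 3
LHS != RHS

No, not on the curve


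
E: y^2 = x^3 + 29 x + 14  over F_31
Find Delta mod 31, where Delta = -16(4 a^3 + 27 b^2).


4 a^3 + 27 b^2 = 4*29^3 + 27*14^2 = 97556 + 5292 = 102848
Delta = -16 * (102848) = -1645568
Delta mod 31 = 5

Delta = 5 (mod 31)


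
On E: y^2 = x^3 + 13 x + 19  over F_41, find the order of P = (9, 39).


Compute successive multiples of P until we hit O:
  1P = (9, 39)
  2P = (19, 27)
  3P = (21, 0)
  4P = (19, 14)
  5P = (9, 2)
  6P = O

ord(P) = 6


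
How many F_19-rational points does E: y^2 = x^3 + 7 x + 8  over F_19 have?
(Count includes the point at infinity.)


For each x in F_19, count y with y^2 = x^3 + 7 x + 8 mod 19:
  x = 1: RHS = 16, y in [4, 15]  -> 2 point(s)
  x = 2: RHS = 11, y in [7, 12]  -> 2 point(s)
  x = 4: RHS = 5, y in [9, 10]  -> 2 point(s)
  x = 5: RHS = 16, y in [4, 15]  -> 2 point(s)
  x = 6: RHS = 0, y in [0]  -> 1 point(s)
  x = 7: RHS = 1, y in [1, 18]  -> 2 point(s)
  x = 8: RHS = 6, y in [5, 14]  -> 2 point(s)
  x = 13: RHS = 16, y in [4, 15]  -> 2 point(s)
  x = 14: RHS = 0, y in [0]  -> 1 point(s)
  x = 15: RHS = 11, y in [7, 12]  -> 2 point(s)
  x = 16: RHS = 17, y in [6, 13]  -> 2 point(s)
  x = 17: RHS = 5, y in [9, 10]  -> 2 point(s)
  x = 18: RHS = 0, y in [0]  -> 1 point(s)
Affine points: 23. Add the point at infinity: total = 24.

#E(F_19) = 24


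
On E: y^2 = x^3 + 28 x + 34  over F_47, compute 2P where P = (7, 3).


Doubling: s = (3 x1^2 + a) / (2 y1)
s = (3*7^2 + 28) / (2*3) mod 47 = 37
x3 = s^2 - 2 x1 mod 47 = 37^2 - 2*7 = 39
y3 = s (x1 - x3) - y1 mod 47 = 37 * (7 - 39) - 3 = 35

2P = (39, 35)


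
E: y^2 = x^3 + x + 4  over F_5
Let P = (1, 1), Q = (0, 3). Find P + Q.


P != Q, so use the chord formula.
s = (y2 - y1) / (x2 - x1) = (2) / (4) mod 5 = 3
x3 = s^2 - x1 - x2 mod 5 = 3^2 - 1 - 0 = 3
y3 = s (x1 - x3) - y1 mod 5 = 3 * (1 - 3) - 1 = 3

P + Q = (3, 3)


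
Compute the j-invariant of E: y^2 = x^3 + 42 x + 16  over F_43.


Delta = -16(4 a^3 + 27 b^2) mod 43 = 25
-1728 * (4 a)^3 = -1728 * (4*42)^3 mod 43 = 39
j = 39 * 25^(-1) mod 43 = 5

j = 5 (mod 43)


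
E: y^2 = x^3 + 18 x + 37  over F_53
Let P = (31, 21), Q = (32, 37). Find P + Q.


P != Q, so use the chord formula.
s = (y2 - y1) / (x2 - x1) = (16) / (1) mod 53 = 16
x3 = s^2 - x1 - x2 mod 53 = 16^2 - 31 - 32 = 34
y3 = s (x1 - x3) - y1 mod 53 = 16 * (31 - 34) - 21 = 37

P + Q = (34, 37)


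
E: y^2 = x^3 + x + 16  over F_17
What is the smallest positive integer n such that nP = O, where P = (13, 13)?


Compute successive multiples of P until we hit O:
  1P = (13, 13)
  2P = (7, 14)
  3P = (6, 0)
  4P = (7, 3)
  5P = (13, 4)
  6P = O

ord(P) = 6


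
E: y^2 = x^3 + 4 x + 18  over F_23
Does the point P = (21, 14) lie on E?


Check whether y^2 = x^3 + 4 x + 18 (mod 23) for (x, y) = (21, 14).
LHS: y^2 = 14^2 mod 23 = 12
RHS: x^3 + 4 x + 18 = 21^3 + 4*21 + 18 mod 23 = 2
LHS != RHS

No, not on the curve


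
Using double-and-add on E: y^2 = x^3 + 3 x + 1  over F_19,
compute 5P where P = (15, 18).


k = 5 = 101_2 (binary, LSB first: 101)
Double-and-add from P = (15, 18):
  bit 0 = 1: acc = O + (15, 18) = (15, 18)
  bit 1 = 0: acc unchanged = (15, 18)
  bit 2 = 1: acc = (15, 18) + (11, 15) = (9, 15)

5P = (9, 15)


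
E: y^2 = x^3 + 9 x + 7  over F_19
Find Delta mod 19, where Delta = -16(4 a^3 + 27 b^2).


4 a^3 + 27 b^2 = 4*9^3 + 27*7^2 = 2916 + 1323 = 4239
Delta = -16 * (4239) = -67824
Delta mod 19 = 6

Delta = 6 (mod 19)


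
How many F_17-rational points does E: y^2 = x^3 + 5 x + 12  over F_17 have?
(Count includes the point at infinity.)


For each x in F_17, count y with y^2 = x^3 + 5 x + 12 mod 17:
  x = 1: RHS = 1, y in [1, 16]  -> 2 point(s)
  x = 2: RHS = 13, y in [8, 9]  -> 2 point(s)
  x = 5: RHS = 9, y in [3, 14]  -> 2 point(s)
  x = 7: RHS = 16, y in [4, 13]  -> 2 point(s)
  x = 9: RHS = 4, y in [2, 15]  -> 2 point(s)
  x = 10: RHS = 8, y in [5, 12]  -> 2 point(s)
  x = 11: RHS = 4, y in [2, 15]  -> 2 point(s)
  x = 12: RHS = 15, y in [7, 10]  -> 2 point(s)
  x = 13: RHS = 13, y in [8, 9]  -> 2 point(s)
  x = 14: RHS = 4, y in [2, 15]  -> 2 point(s)
Affine points: 20. Add the point at infinity: total = 21.

#E(F_17) = 21


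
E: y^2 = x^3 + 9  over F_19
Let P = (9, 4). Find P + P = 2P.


Doubling: s = (3 x1^2 + a) / (2 y1)
s = (3*9^2 + 0) / (2*4) mod 19 = 9
x3 = s^2 - 2 x1 mod 19 = 9^2 - 2*9 = 6
y3 = s (x1 - x3) - y1 mod 19 = 9 * (9 - 6) - 4 = 4

2P = (6, 4)


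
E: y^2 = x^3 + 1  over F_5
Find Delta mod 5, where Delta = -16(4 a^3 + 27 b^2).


4 a^3 + 27 b^2 = 4*0^3 + 27*1^2 = 0 + 27 = 27
Delta = -16 * (27) = -432
Delta mod 5 = 3

Delta = 3 (mod 5)


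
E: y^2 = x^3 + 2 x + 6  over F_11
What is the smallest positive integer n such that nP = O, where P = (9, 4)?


Compute successive multiples of P until we hit O:
  1P = (9, 4)
  2P = (5, 3)
  3P = (6, 5)
  4P = (1, 8)
  5P = (4, 10)
  6P = (10, 6)
  7P = (7, 0)
  8P = (10, 5)
  ... (continuing to 14P)
  14P = O

ord(P) = 14


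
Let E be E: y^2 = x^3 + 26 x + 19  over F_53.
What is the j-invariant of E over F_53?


Delta = -16(4 a^3 + 27 b^2) mod 53 = 35
-1728 * (4 a)^3 = -1728 * (4*26)^3 mod 53 = 44
j = 44 * 35^(-1) mod 53 = 27

j = 27 (mod 53)


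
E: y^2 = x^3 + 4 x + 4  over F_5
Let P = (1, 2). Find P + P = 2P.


Doubling: s = (3 x1^2 + a) / (2 y1)
s = (3*1^2 + 4) / (2*2) mod 5 = 3
x3 = s^2 - 2 x1 mod 5 = 3^2 - 2*1 = 2
y3 = s (x1 - x3) - y1 mod 5 = 3 * (1 - 2) - 2 = 0

2P = (2, 0)


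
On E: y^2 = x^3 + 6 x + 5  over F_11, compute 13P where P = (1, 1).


k = 13 = 1101_2 (binary, LSB first: 1011)
Double-and-add from P = (1, 1):
  bit 0 = 1: acc = O + (1, 1) = (1, 1)
  bit 1 = 0: acc unchanged = (1, 1)
  bit 2 = 1: acc = (1, 1) + (7, 4) = (6, 2)
  bit 3 = 1: acc = (6, 2) + (2, 5) = (7, 7)

13P = (7, 7)


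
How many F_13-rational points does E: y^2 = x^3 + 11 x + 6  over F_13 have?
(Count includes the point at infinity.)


For each x in F_13, count y with y^2 = x^3 + 11 x + 6 mod 13:
  x = 2: RHS = 10, y in [6, 7]  -> 2 point(s)
  x = 3: RHS = 1, y in [1, 12]  -> 2 point(s)
  x = 4: RHS = 10, y in [6, 7]  -> 2 point(s)
  x = 5: RHS = 4, y in [2, 11]  -> 2 point(s)
  x = 7: RHS = 10, y in [6, 7]  -> 2 point(s)
Affine points: 10. Add the point at infinity: total = 11.

#E(F_13) = 11


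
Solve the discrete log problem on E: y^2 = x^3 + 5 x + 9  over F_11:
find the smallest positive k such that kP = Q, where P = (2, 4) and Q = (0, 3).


Enumerate multiples of P until we hit Q = (0, 3):
  1P = (2, 4)
  2P = (0, 3)
Match found at i = 2.

k = 2


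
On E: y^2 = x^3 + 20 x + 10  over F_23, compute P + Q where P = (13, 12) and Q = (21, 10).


P != Q, so use the chord formula.
s = (y2 - y1) / (x2 - x1) = (21) / (8) mod 23 = 17
x3 = s^2 - x1 - x2 mod 23 = 17^2 - 13 - 21 = 2
y3 = s (x1 - x3) - y1 mod 23 = 17 * (13 - 2) - 12 = 14

P + Q = (2, 14)


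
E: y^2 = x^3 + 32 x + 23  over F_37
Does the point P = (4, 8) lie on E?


Check whether y^2 = x^3 + 32 x + 23 (mod 37) for (x, y) = (4, 8).
LHS: y^2 = 8^2 mod 37 = 27
RHS: x^3 + 32 x + 23 = 4^3 + 32*4 + 23 mod 37 = 30
LHS != RHS

No, not on the curve


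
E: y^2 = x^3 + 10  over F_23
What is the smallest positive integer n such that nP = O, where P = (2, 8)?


Compute successive multiples of P until we hit O:
  1P = (2, 8)
  2P = (21, 18)
  3P = (12, 17)
  4P = (22, 20)
  5P = (15, 21)
  6P = (7, 10)
  7P = (16, 14)
  8P = (8, 19)
  ... (continuing to 24P)
  24P = O

ord(P) = 24


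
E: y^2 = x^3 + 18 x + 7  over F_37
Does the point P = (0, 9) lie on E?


Check whether y^2 = x^3 + 18 x + 7 (mod 37) for (x, y) = (0, 9).
LHS: y^2 = 9^2 mod 37 = 7
RHS: x^3 + 18 x + 7 = 0^3 + 18*0 + 7 mod 37 = 7
LHS = RHS

Yes, on the curve


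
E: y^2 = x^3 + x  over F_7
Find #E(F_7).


For each x in F_7, count y with y^2 = x^3 + 1 x + 0 mod 7:
  x = 0: RHS = 0, y in [0]  -> 1 point(s)
  x = 1: RHS = 2, y in [3, 4]  -> 2 point(s)
  x = 3: RHS = 2, y in [3, 4]  -> 2 point(s)
  x = 5: RHS = 4, y in [2, 5]  -> 2 point(s)
Affine points: 7. Add the point at infinity: total = 8.

#E(F_7) = 8


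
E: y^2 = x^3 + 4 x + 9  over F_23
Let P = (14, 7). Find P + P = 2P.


Doubling: s = (3 x1^2 + a) / (2 y1)
s = (3*14^2 + 4) / (2*7) mod 23 = 16
x3 = s^2 - 2 x1 mod 23 = 16^2 - 2*14 = 21
y3 = s (x1 - x3) - y1 mod 23 = 16 * (14 - 21) - 7 = 19

2P = (21, 19)


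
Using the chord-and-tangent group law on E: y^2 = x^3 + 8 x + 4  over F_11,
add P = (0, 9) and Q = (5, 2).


P != Q, so use the chord formula.
s = (y2 - y1) / (x2 - x1) = (4) / (5) mod 11 = 3
x3 = s^2 - x1 - x2 mod 11 = 3^2 - 0 - 5 = 4
y3 = s (x1 - x3) - y1 mod 11 = 3 * (0 - 4) - 9 = 1

P + Q = (4, 1)


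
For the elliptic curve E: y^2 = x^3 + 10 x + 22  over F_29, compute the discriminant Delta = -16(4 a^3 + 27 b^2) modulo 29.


4 a^3 + 27 b^2 = 4*10^3 + 27*22^2 = 4000 + 13068 = 17068
Delta = -16 * (17068) = -273088
Delta mod 29 = 5

Delta = 5 (mod 29)


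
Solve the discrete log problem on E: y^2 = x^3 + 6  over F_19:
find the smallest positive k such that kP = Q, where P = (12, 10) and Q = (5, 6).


Enumerate multiples of P until we hit Q = (5, 6):
  1P = (12, 10)
  2P = (1, 11)
  3P = (17, 6)
  4P = (18, 10)
  5P = (8, 9)
  6P = (5, 6)
Match found at i = 6.

k = 6


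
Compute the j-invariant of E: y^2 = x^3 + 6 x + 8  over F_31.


Delta = -16(4 a^3 + 27 b^2) mod 31 = 6
-1728 * (4 a)^3 = -1728 * (4*6)^3 mod 31 = 15
j = 15 * 6^(-1) mod 31 = 18

j = 18 (mod 31)


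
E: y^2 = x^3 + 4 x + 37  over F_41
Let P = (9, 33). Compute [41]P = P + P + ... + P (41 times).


k = 41 = 101001_2 (binary, LSB first: 100101)
Double-and-add from P = (9, 33):
  bit 0 = 1: acc = O + (9, 33) = (9, 33)
  bit 1 = 0: acc unchanged = (9, 33)
  bit 2 = 0: acc unchanged = (9, 33)
  bit 3 = 1: acc = (9, 33) + (13, 21) = (28, 24)
  bit 4 = 0: acc unchanged = (28, 24)
  bit 5 = 1: acc = (28, 24) + (11, 10) = (18, 18)

41P = (18, 18)


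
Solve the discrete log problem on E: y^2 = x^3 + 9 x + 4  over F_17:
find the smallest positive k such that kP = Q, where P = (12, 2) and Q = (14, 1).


Enumerate multiples of P until we hit Q = (14, 1):
  1P = (12, 2)
  2P = (9, 10)
  3P = (5, 2)
  4P = (0, 15)
  5P = (7, 11)
  6P = (6, 11)
  7P = (14, 1)
Match found at i = 7.

k = 7


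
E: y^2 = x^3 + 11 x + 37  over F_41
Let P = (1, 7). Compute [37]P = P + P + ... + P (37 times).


k = 37 = 100101_2 (binary, LSB first: 101001)
Double-and-add from P = (1, 7):
  bit 0 = 1: acc = O + (1, 7) = (1, 7)
  bit 1 = 0: acc unchanged = (1, 7)
  bit 2 = 1: acc = (1, 7) + (22, 29) = (27, 38)
  bit 3 = 0: acc unchanged = (27, 38)
  bit 4 = 0: acc unchanged = (27, 38)
  bit 5 = 1: acc = (27, 38) + (24, 29) = (40, 5)

37P = (40, 5)


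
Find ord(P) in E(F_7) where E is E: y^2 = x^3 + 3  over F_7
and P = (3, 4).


Compute successive multiples of P until we hit O:
  1P = (3, 4)
  2P = (2, 2)
  3P = (6, 4)
  4P = (5, 3)
  5P = (1, 2)
  6P = (4, 2)
  7P = (4, 5)
  8P = (1, 5)
  ... (continuing to 13P)
  13P = O

ord(P) = 13


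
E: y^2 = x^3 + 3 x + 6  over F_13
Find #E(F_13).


For each x in F_13, count y with y^2 = x^3 + 3 x + 6 mod 13:
  x = 1: RHS = 10, y in [6, 7]  -> 2 point(s)
  x = 3: RHS = 3, y in [4, 9]  -> 2 point(s)
  x = 4: RHS = 4, y in [2, 11]  -> 2 point(s)
  x = 5: RHS = 3, y in [4, 9]  -> 2 point(s)
  x = 8: RHS = 9, y in [3, 10]  -> 2 point(s)
  x = 10: RHS = 9, y in [3, 10]  -> 2 point(s)
Affine points: 12. Add the point at infinity: total = 13.

#E(F_13) = 13


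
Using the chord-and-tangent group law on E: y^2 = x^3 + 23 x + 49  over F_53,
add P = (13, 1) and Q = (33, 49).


P != Q, so use the chord formula.
s = (y2 - y1) / (x2 - x1) = (48) / (20) mod 53 = 13
x3 = s^2 - x1 - x2 mod 53 = 13^2 - 13 - 33 = 17
y3 = s (x1 - x3) - y1 mod 53 = 13 * (13 - 17) - 1 = 0

P + Q = (17, 0)


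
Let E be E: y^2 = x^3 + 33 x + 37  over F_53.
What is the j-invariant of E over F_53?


Delta = -16(4 a^3 + 27 b^2) mod 53 = 39
-1728 * (4 a)^3 = -1728 * (4*33)^3 mod 53 = 4
j = 4 * 39^(-1) mod 53 = 30

j = 30 (mod 53)


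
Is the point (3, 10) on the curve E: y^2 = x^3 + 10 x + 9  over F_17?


Check whether y^2 = x^3 + 10 x + 9 (mod 17) for (x, y) = (3, 10).
LHS: y^2 = 10^2 mod 17 = 15
RHS: x^3 + 10 x + 9 = 3^3 + 10*3 + 9 mod 17 = 15
LHS = RHS

Yes, on the curve


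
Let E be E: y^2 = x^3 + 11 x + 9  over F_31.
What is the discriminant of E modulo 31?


4 a^3 + 27 b^2 = 4*11^3 + 27*9^2 = 5324 + 2187 = 7511
Delta = -16 * (7511) = -120176
Delta mod 31 = 11

Delta = 11 (mod 31)


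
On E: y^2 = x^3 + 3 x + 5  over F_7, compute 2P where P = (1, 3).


Doubling: s = (3 x1^2 + a) / (2 y1)
s = (3*1^2 + 3) / (2*3) mod 7 = 1
x3 = s^2 - 2 x1 mod 7 = 1^2 - 2*1 = 6
y3 = s (x1 - x3) - y1 mod 7 = 1 * (1 - 6) - 3 = 6

2P = (6, 6)


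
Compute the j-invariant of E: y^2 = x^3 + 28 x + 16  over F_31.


Delta = -16(4 a^3 + 27 b^2) mod 31 = 8
-1728 * (4 a)^3 = -1728 * (4*28)^3 mod 31 = 2
j = 2 * 8^(-1) mod 31 = 8

j = 8 (mod 31)


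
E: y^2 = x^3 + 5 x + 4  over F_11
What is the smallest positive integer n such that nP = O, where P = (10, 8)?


Compute successive multiples of P until we hit O:
  1P = (10, 8)
  2P = (5, 0)
  3P = (10, 3)
  4P = O

ord(P) = 4


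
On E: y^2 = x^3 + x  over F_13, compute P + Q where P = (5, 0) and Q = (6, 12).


P != Q, so use the chord formula.
s = (y2 - y1) / (x2 - x1) = (12) / (1) mod 13 = 12
x3 = s^2 - x1 - x2 mod 13 = 12^2 - 5 - 6 = 3
y3 = s (x1 - x3) - y1 mod 13 = 12 * (5 - 3) - 0 = 11

P + Q = (3, 11)


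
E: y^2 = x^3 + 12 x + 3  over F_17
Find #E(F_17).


For each x in F_17, count y with y^2 = x^3 + 12 x + 3 mod 17:
  x = 1: RHS = 16, y in [4, 13]  -> 2 point(s)
  x = 2: RHS = 1, y in [1, 16]  -> 2 point(s)
  x = 3: RHS = 15, y in [7, 10]  -> 2 point(s)
  x = 4: RHS = 13, y in [8, 9]  -> 2 point(s)
  x = 5: RHS = 1, y in [1, 16]  -> 2 point(s)
  x = 6: RHS = 2, y in [6, 11]  -> 2 point(s)
  x = 8: RHS = 16, y in [4, 13]  -> 2 point(s)
  x = 10: RHS = 1, y in [1, 16]  -> 2 point(s)
  x = 11: RHS = 4, y in [2, 15]  -> 2 point(s)
  x = 14: RHS = 8, y in [5, 12]  -> 2 point(s)
Affine points: 20. Add the point at infinity: total = 21.

#E(F_17) = 21


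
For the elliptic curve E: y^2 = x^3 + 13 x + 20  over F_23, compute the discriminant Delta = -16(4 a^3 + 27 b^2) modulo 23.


4 a^3 + 27 b^2 = 4*13^3 + 27*20^2 = 8788 + 10800 = 19588
Delta = -16 * (19588) = -313408
Delta mod 23 = 13

Delta = 13 (mod 23)


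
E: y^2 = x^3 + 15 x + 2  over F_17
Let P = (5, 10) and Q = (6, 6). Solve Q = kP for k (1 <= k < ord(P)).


Enumerate multiples of P until we hit Q = (6, 6):
  1P = (5, 10)
  2P = (6, 11)
  3P = (7, 5)
  4P = (7, 12)
  5P = (6, 6)
Match found at i = 5.

k = 5


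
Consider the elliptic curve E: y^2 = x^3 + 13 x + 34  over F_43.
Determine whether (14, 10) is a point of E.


Check whether y^2 = x^3 + 13 x + 34 (mod 43) for (x, y) = (14, 10).
LHS: y^2 = 10^2 mod 43 = 14
RHS: x^3 + 13 x + 34 = 14^3 + 13*14 + 34 mod 43 = 36
LHS != RHS

No, not on the curve


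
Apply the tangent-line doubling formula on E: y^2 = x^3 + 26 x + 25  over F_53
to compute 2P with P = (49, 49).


Doubling: s = (3 x1^2 + a) / (2 y1)
s = (3*49^2 + 26) / (2*49) mod 53 = 4
x3 = s^2 - 2 x1 mod 53 = 4^2 - 2*49 = 24
y3 = s (x1 - x3) - y1 mod 53 = 4 * (49 - 24) - 49 = 51

2P = (24, 51)


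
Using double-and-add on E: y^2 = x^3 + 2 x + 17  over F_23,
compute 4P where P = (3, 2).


k = 4 = 100_2 (binary, LSB first: 001)
Double-and-add from P = (3, 2):
  bit 0 = 0: acc unchanged = O
  bit 1 = 0: acc unchanged = O
  bit 2 = 1: acc = O + (8, 4) = (8, 4)

4P = (8, 4)


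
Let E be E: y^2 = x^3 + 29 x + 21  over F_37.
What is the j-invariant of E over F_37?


Delta = -16(4 a^3 + 27 b^2) mod 37 = 24
-1728 * (4 a)^3 = -1728 * (4*29)^3 mod 37 = 6
j = 6 * 24^(-1) mod 37 = 28

j = 28 (mod 37)


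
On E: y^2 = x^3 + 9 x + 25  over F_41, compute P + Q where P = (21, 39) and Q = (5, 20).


P != Q, so use the chord formula.
s = (y2 - y1) / (x2 - x1) = (22) / (25) mod 41 = 14
x3 = s^2 - x1 - x2 mod 41 = 14^2 - 21 - 5 = 6
y3 = s (x1 - x3) - y1 mod 41 = 14 * (21 - 6) - 39 = 7

P + Q = (6, 7)


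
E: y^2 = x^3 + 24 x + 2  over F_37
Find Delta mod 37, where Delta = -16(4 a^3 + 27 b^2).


4 a^3 + 27 b^2 = 4*24^3 + 27*2^2 = 55296 + 108 = 55404
Delta = -16 * (55404) = -886464
Delta mod 37 = 19

Delta = 19 (mod 37)


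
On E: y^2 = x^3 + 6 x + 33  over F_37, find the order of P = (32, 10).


Compute successive multiples of P until we hit O:
  1P = (32, 10)
  2P = (3, 2)
  3P = (3, 35)
  4P = (32, 27)
  5P = O

ord(P) = 5


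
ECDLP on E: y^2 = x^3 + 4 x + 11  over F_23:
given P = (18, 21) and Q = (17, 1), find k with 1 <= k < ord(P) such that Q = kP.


Enumerate multiples of P until we hit Q = (17, 1):
  1P = (18, 21)
  2P = (22, 12)
  3P = (1, 4)
  4P = (5, 15)
  5P = (16, 10)
  6P = (2, 21)
  7P = (3, 2)
  8P = (8, 7)
  9P = (10, 4)
  10P = (20, 15)
  11P = (17, 22)
  12P = (12, 19)
  13P = (11, 12)
  14P = (21, 8)
  15P = (13, 11)
  16P = (19, 0)
  17P = (13, 12)
  18P = (21, 15)
  19P = (11, 11)
  20P = (12, 4)
  21P = (17, 1)
Match found at i = 21.

k = 21


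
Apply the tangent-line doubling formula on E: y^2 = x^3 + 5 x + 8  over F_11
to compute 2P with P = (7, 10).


Doubling: s = (3 x1^2 + a) / (2 y1)
s = (3*7^2 + 5) / (2*10) mod 11 = 1
x3 = s^2 - 2 x1 mod 11 = 1^2 - 2*7 = 9
y3 = s (x1 - x3) - y1 mod 11 = 1 * (7 - 9) - 10 = 10

2P = (9, 10)


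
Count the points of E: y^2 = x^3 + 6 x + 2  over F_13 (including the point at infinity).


For each x in F_13, count y with y^2 = x^3 + 6 x + 2 mod 13:
  x = 1: RHS = 9, y in [3, 10]  -> 2 point(s)
  x = 2: RHS = 9, y in [3, 10]  -> 2 point(s)
  x = 4: RHS = 12, y in [5, 8]  -> 2 point(s)
  x = 5: RHS = 1, y in [1, 12]  -> 2 point(s)
  x = 7: RHS = 10, y in [6, 7]  -> 2 point(s)
  x = 8: RHS = 3, y in [4, 9]  -> 2 point(s)
  x = 10: RHS = 9, y in [3, 10]  -> 2 point(s)
Affine points: 14. Add the point at infinity: total = 15.

#E(F_13) = 15


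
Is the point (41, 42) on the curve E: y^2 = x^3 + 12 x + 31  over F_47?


Check whether y^2 = x^3 + 12 x + 31 (mod 47) for (x, y) = (41, 42).
LHS: y^2 = 42^2 mod 47 = 25
RHS: x^3 + 12 x + 31 = 41^3 + 12*41 + 31 mod 47 = 25
LHS = RHS

Yes, on the curve


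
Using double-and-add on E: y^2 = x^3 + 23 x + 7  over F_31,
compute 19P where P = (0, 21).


k = 19 = 10011_2 (binary, LSB first: 11001)
Double-and-add from P = (0, 21):
  bit 0 = 1: acc = O + (0, 21) = (0, 21)
  bit 1 = 1: acc = (0, 21) + (20, 2) = (25, 26)
  bit 2 = 0: acc unchanged = (25, 26)
  bit 3 = 0: acc unchanged = (25, 26)
  bit 4 = 1: acc = (25, 26) + (6, 19) = (4, 16)

19P = (4, 16)


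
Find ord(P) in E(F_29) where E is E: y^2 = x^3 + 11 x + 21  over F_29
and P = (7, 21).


Compute successive multiples of P until we hit O:
  1P = (7, 21)
  2P = (16, 28)
  3P = (22, 6)
  4P = (1, 2)
  5P = (27, 22)
  6P = (19, 19)
  7P = (28, 26)
  8P = (3, 20)
  ... (continuing to 18P)
  18P = O

ord(P) = 18


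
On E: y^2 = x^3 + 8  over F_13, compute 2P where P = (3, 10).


Doubling: s = (3 x1^2 + a) / (2 y1)
s = (3*3^2 + 0) / (2*10) mod 13 = 2
x3 = s^2 - 2 x1 mod 13 = 2^2 - 2*3 = 11
y3 = s (x1 - x3) - y1 mod 13 = 2 * (3 - 11) - 10 = 0

2P = (11, 0)


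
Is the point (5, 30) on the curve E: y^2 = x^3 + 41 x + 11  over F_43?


Check whether y^2 = x^3 + 41 x + 11 (mod 43) for (x, y) = (5, 30).
LHS: y^2 = 30^2 mod 43 = 40
RHS: x^3 + 41 x + 11 = 5^3 + 41*5 + 11 mod 43 = 40
LHS = RHS

Yes, on the curve


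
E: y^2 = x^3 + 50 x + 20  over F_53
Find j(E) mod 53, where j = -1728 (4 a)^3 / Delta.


Delta = -16(4 a^3 + 27 b^2) mod 53 = 12
-1728 * (4 a)^3 = -1728 * (4*50)^3 mod 53 = 17
j = 17 * 12^(-1) mod 53 = 50

j = 50 (mod 53)


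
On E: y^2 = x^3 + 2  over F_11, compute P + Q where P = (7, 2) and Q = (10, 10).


P != Q, so use the chord formula.
s = (y2 - y1) / (x2 - x1) = (8) / (3) mod 11 = 10
x3 = s^2 - x1 - x2 mod 11 = 10^2 - 7 - 10 = 6
y3 = s (x1 - x3) - y1 mod 11 = 10 * (7 - 6) - 2 = 8

P + Q = (6, 8)


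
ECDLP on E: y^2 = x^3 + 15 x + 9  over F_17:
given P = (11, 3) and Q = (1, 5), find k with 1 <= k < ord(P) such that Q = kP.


Enumerate multiples of P until we hit Q = (1, 5):
  1P = (11, 3)
  2P = (3, 8)
  3P = (1, 12)
  4P = (7, 7)
  5P = (0, 3)
  6P = (6, 14)
  7P = (13, 15)
  8P = (12, 8)
  9P = (2, 8)
  10P = (2, 9)
  11P = (12, 9)
  12P = (13, 2)
  13P = (6, 3)
  14P = (0, 14)
  15P = (7, 10)
  16P = (1, 5)
Match found at i = 16.

k = 16


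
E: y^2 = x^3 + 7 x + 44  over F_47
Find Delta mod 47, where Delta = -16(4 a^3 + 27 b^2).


4 a^3 + 27 b^2 = 4*7^3 + 27*44^2 = 1372 + 52272 = 53644
Delta = -16 * (53644) = -858304
Delta mod 47 = 10

Delta = 10 (mod 47)


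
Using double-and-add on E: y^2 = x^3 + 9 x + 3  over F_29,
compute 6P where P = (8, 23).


k = 6 = 110_2 (binary, LSB first: 011)
Double-and-add from P = (8, 23):
  bit 0 = 0: acc unchanged = O
  bit 1 = 1: acc = O + (9, 1) = (9, 1)
  bit 2 = 1: acc = (9, 1) + (24, 23) = (18, 9)

6P = (18, 9)


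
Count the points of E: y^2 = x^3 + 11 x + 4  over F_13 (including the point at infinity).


For each x in F_13, count y with y^2 = x^3 + 11 x + 4 mod 13:
  x = 0: RHS = 4, y in [2, 11]  -> 2 point(s)
  x = 1: RHS = 3, y in [4, 9]  -> 2 point(s)
  x = 3: RHS = 12, y in [5, 8]  -> 2 point(s)
  x = 6: RHS = 0, y in [0]  -> 1 point(s)
  x = 9: RHS = 0, y in [0]  -> 1 point(s)
  x = 10: RHS = 9, y in [3, 10]  -> 2 point(s)
  x = 11: RHS = 0, y in [0]  -> 1 point(s)
Affine points: 11. Add the point at infinity: total = 12.

#E(F_13) = 12


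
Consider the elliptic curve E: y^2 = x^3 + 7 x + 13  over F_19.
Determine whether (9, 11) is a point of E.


Check whether y^2 = x^3 + 7 x + 13 (mod 19) for (x, y) = (9, 11).
LHS: y^2 = 11^2 mod 19 = 7
RHS: x^3 + 7 x + 13 = 9^3 + 7*9 + 13 mod 19 = 7
LHS = RHS

Yes, on the curve


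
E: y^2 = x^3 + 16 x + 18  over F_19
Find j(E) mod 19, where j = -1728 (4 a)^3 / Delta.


Delta = -16(4 a^3 + 27 b^2) mod 19 = 4
-1728 * (4 a)^3 = -1728 * (4*16)^3 mod 19 = 1
j = 1 * 4^(-1) mod 19 = 5

j = 5 (mod 19)


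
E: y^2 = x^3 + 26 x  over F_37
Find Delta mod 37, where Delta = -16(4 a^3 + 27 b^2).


4 a^3 + 27 b^2 = 4*26^3 + 27*0^2 = 70304 + 0 = 70304
Delta = -16 * (70304) = -1124864
Delta mod 37 = 10

Delta = 10 (mod 37)


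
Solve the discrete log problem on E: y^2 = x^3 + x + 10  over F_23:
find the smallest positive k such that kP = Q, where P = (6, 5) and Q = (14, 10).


Enumerate multiples of P until we hit Q = (14, 10):
  1P = (6, 5)
  2P = (4, 3)
  3P = (14, 10)
Match found at i = 3.

k = 3


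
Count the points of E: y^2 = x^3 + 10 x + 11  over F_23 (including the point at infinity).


For each x in F_23, count y with y^2 = x^3 + 10 x + 11 mod 23:
  x = 2: RHS = 16, y in [4, 19]  -> 2 point(s)
  x = 4: RHS = 0, y in [0]  -> 1 point(s)
  x = 5: RHS = 2, y in [5, 18]  -> 2 point(s)
  x = 9: RHS = 2, y in [5, 18]  -> 2 point(s)
  x = 11: RHS = 3, y in [7, 16]  -> 2 point(s)
  x = 16: RHS = 12, y in [9, 14]  -> 2 point(s)
  x = 20: RHS = 0, y in [0]  -> 1 point(s)
  x = 21: RHS = 6, y in [11, 12]  -> 2 point(s)
  x = 22: RHS = 0, y in [0]  -> 1 point(s)
Affine points: 15. Add the point at infinity: total = 16.

#E(F_23) = 16


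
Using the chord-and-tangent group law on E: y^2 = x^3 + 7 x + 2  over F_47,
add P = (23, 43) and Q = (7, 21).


P != Q, so use the chord formula.
s = (y2 - y1) / (x2 - x1) = (25) / (31) mod 47 = 19
x3 = s^2 - x1 - x2 mod 47 = 19^2 - 23 - 7 = 2
y3 = s (x1 - x3) - y1 mod 47 = 19 * (23 - 2) - 43 = 27

P + Q = (2, 27)


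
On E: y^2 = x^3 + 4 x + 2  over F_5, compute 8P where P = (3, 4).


k = 8 = 1000_2 (binary, LSB first: 0001)
Double-and-add from P = (3, 4):
  bit 0 = 0: acc unchanged = O
  bit 1 = 0: acc unchanged = O
  bit 2 = 0: acc unchanged = O
  bit 3 = 1: acc = O + (3, 1) = (3, 1)

8P = (3, 1)


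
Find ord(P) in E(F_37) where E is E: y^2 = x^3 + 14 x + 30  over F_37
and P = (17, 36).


Compute successive multiples of P until we hit O:
  1P = (17, 36)
  2P = (6, 21)
  3P = (18, 3)
  4P = (18, 34)
  5P = (6, 16)
  6P = (17, 1)
  7P = O

ord(P) = 7


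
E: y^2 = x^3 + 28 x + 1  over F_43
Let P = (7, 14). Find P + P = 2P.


Doubling: s = (3 x1^2 + a) / (2 y1)
s = (3*7^2 + 28) / (2*14) mod 43 = 17
x3 = s^2 - 2 x1 mod 43 = 17^2 - 2*7 = 17
y3 = s (x1 - x3) - y1 mod 43 = 17 * (7 - 17) - 14 = 31

2P = (17, 31)


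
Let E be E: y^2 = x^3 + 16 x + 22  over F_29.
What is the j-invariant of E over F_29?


Delta = -16(4 a^3 + 27 b^2) mod 29 = 18
-1728 * (4 a)^3 = -1728 * (4*16)^3 mod 29 = 11
j = 11 * 18^(-1) mod 29 = 28

j = 28 (mod 29)


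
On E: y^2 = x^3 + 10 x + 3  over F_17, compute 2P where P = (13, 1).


Doubling: s = (3 x1^2 + a) / (2 y1)
s = (3*13^2 + 10) / (2*1) mod 17 = 12
x3 = s^2 - 2 x1 mod 17 = 12^2 - 2*13 = 16
y3 = s (x1 - x3) - y1 mod 17 = 12 * (13 - 16) - 1 = 14

2P = (16, 14)


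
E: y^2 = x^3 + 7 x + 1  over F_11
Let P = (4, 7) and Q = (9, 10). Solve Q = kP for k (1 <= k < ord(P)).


Enumerate multiples of P until we hit Q = (9, 10):
  1P = (4, 7)
  2P = (3, 4)
  3P = (2, 10)
  4P = (10, 2)
  5P = (9, 10)
Match found at i = 5.

k = 5


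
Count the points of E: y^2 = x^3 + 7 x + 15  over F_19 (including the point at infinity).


For each x in F_19, count y with y^2 = x^3 + 7 x + 15 mod 19:
  x = 1: RHS = 4, y in [2, 17]  -> 2 point(s)
  x = 3: RHS = 6, y in [5, 14]  -> 2 point(s)
  x = 5: RHS = 4, y in [2, 17]  -> 2 point(s)
  x = 6: RHS = 7, y in [8, 11]  -> 2 point(s)
  x = 9: RHS = 9, y in [3, 16]  -> 2 point(s)
  x = 11: RHS = 17, y in [6, 13]  -> 2 point(s)
  x = 13: RHS = 4, y in [2, 17]  -> 2 point(s)
  x = 14: RHS = 7, y in [8, 11]  -> 2 point(s)
  x = 16: RHS = 5, y in [9, 10]  -> 2 point(s)
  x = 18: RHS = 7, y in [8, 11]  -> 2 point(s)
Affine points: 20. Add the point at infinity: total = 21.

#E(F_19) = 21


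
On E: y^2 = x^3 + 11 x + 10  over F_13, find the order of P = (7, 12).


Compute successive multiples of P until we hit O:
  1P = (7, 12)
  2P = (0, 7)
  3P = (2, 12)
  4P = (4, 1)
  5P = (1, 10)
  6P = (8, 5)
  7P = (8, 8)
  8P = (1, 3)
  ... (continuing to 13P)
  13P = O

ord(P) = 13


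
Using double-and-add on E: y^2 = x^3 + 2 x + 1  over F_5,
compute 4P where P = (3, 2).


k = 4 = 100_2 (binary, LSB first: 001)
Double-and-add from P = (3, 2):
  bit 0 = 0: acc unchanged = O
  bit 1 = 0: acc unchanged = O
  bit 2 = 1: acc = O + (1, 3) = (1, 3)

4P = (1, 3)


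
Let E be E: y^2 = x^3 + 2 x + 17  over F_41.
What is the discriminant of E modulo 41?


4 a^3 + 27 b^2 = 4*2^3 + 27*17^2 = 32 + 7803 = 7835
Delta = -16 * (7835) = -125360
Delta mod 41 = 18

Delta = 18 (mod 41)


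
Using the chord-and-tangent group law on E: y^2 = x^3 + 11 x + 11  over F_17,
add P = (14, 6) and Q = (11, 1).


P != Q, so use the chord formula.
s = (y2 - y1) / (x2 - x1) = (12) / (14) mod 17 = 13
x3 = s^2 - x1 - x2 mod 17 = 13^2 - 14 - 11 = 8
y3 = s (x1 - x3) - y1 mod 17 = 13 * (14 - 8) - 6 = 4

P + Q = (8, 4)


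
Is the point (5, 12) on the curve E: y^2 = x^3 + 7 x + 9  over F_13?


Check whether y^2 = x^3 + 7 x + 9 (mod 13) for (x, y) = (5, 12).
LHS: y^2 = 12^2 mod 13 = 1
RHS: x^3 + 7 x + 9 = 5^3 + 7*5 + 9 mod 13 = 0
LHS != RHS

No, not on the curve


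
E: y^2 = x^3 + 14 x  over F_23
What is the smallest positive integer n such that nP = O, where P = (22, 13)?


Compute successive multiples of P until we hit O:
  1P = (22, 13)
  2P = (6, 1)
  3P = (20, 0)
  4P = (6, 22)
  5P = (22, 10)
  6P = O

ord(P) = 6


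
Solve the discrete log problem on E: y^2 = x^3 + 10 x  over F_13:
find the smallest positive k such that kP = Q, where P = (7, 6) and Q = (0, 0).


Enumerate multiples of P until we hit Q = (0, 0):
  1P = (7, 6)
  2P = (0, 0)
Match found at i = 2.

k = 2


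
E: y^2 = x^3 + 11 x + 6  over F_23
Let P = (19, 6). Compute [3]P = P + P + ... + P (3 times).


k = 3 = 11_2 (binary, LSB first: 11)
Double-and-add from P = (19, 6):
  bit 0 = 1: acc = O + (19, 6) = (19, 6)
  bit 1 = 1: acc = (19, 6) + (17, 0) = (19, 17)

3P = (19, 17)


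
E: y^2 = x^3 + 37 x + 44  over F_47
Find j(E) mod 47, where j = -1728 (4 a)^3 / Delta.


Delta = -16(4 a^3 + 27 b^2) mod 47 = 46
-1728 * (4 a)^3 = -1728 * (4*37)^3 mod 47 = 13
j = 13 * 46^(-1) mod 47 = 34

j = 34 (mod 47)


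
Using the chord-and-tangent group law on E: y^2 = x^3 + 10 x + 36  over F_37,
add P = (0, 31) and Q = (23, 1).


P != Q, so use the chord formula.
s = (y2 - y1) / (x2 - x1) = (7) / (23) mod 37 = 18
x3 = s^2 - x1 - x2 mod 37 = 18^2 - 0 - 23 = 5
y3 = s (x1 - x3) - y1 mod 37 = 18 * (0 - 5) - 31 = 27

P + Q = (5, 27)


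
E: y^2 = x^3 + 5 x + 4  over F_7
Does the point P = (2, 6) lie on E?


Check whether y^2 = x^3 + 5 x + 4 (mod 7) for (x, y) = (2, 6).
LHS: y^2 = 6^2 mod 7 = 1
RHS: x^3 + 5 x + 4 = 2^3 + 5*2 + 4 mod 7 = 1
LHS = RHS

Yes, on the curve


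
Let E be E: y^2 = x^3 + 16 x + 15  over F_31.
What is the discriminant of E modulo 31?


4 a^3 + 27 b^2 = 4*16^3 + 27*15^2 = 16384 + 6075 = 22459
Delta = -16 * (22459) = -359344
Delta mod 31 = 8

Delta = 8 (mod 31)


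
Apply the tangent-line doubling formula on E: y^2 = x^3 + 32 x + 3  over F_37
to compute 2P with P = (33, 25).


Doubling: s = (3 x1^2 + a) / (2 y1)
s = (3*33^2 + 32) / (2*25) mod 37 = 9
x3 = s^2 - 2 x1 mod 37 = 9^2 - 2*33 = 15
y3 = s (x1 - x3) - y1 mod 37 = 9 * (33 - 15) - 25 = 26

2P = (15, 26)


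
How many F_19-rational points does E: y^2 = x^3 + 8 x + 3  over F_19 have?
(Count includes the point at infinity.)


For each x in F_19, count y with y^2 = x^3 + 8 x + 3 mod 19:
  x = 3: RHS = 16, y in [4, 15]  -> 2 point(s)
  x = 4: RHS = 4, y in [2, 17]  -> 2 point(s)
  x = 5: RHS = 16, y in [4, 15]  -> 2 point(s)
  x = 6: RHS = 1, y in [1, 18]  -> 2 point(s)
  x = 8: RHS = 9, y in [3, 16]  -> 2 point(s)
  x = 9: RHS = 6, y in [5, 14]  -> 2 point(s)
  x = 10: RHS = 0, y in [0]  -> 1 point(s)
  x = 11: RHS = 16, y in [4, 15]  -> 2 point(s)
  x = 13: RHS = 5, y in [9, 10]  -> 2 point(s)
  x = 14: RHS = 9, y in [3, 16]  -> 2 point(s)
  x = 16: RHS = 9, y in [3, 16]  -> 2 point(s)
  x = 17: RHS = 17, y in [6, 13]  -> 2 point(s)
Affine points: 23. Add the point at infinity: total = 24.

#E(F_19) = 24
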